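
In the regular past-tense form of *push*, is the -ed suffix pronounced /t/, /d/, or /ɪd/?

/t/

The stem *push* ends in a voiceless consonant other than /t/.
The -ed suffix is realized as /ɪd/ after /t, d/; as /t/ after other voiceless consonants; and as /d/ after other voiced sounds.
So -ed on *push* is pronounced /t/.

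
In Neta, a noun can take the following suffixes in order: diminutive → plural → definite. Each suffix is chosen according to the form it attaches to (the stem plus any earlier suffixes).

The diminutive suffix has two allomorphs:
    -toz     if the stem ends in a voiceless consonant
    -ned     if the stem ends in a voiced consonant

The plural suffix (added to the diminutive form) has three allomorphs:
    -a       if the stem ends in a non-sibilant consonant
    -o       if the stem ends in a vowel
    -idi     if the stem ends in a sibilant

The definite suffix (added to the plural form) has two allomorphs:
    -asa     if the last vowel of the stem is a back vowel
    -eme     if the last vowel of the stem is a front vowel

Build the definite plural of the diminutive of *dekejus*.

Since the final consonant of *dekejus* is /s/ (voiceless), it takes -toz, giving *dekejustoz*.
The diminutive form *dekejustoz* — final sound /z/ (a sibilant) → -idi → *dekejustozidi*.
The plural form *dekejustozidi* — last vowel /i/ (a front vowel) → -eme → *dekejustozidieme*.

dekejustozidieme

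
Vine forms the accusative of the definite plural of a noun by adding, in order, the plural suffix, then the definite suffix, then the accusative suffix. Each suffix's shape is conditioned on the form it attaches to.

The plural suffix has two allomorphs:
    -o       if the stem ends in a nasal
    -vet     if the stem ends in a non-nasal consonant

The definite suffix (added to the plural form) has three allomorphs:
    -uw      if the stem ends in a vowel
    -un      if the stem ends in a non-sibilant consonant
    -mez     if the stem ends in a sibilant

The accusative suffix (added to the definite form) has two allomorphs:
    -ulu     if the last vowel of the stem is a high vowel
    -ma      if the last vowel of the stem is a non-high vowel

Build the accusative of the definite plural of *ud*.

udvetunulu

The final consonant of *ud* is /d/, which is non-nasal, so the plural suffix is -vet, giving *udvet*.
The final sound of the plural form *udvet* is /t/, which is a non-sibilant consonant, so the definite suffix is -un, giving *udvetun*.
The last vowel of the definite form *udvetun* is /u/, which is a high vowel, so the accusative suffix is -ulu, giving *udvetunulu*.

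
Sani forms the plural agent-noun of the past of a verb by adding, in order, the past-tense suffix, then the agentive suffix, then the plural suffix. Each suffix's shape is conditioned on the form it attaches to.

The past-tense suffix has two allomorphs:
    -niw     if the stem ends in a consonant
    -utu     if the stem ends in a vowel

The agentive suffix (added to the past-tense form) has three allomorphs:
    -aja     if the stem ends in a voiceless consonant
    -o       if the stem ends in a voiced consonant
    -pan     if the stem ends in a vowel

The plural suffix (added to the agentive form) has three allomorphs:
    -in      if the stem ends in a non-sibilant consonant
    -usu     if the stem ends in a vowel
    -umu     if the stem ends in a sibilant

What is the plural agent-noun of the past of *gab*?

The final sound of *gab* is /b/, which is a consonant, so the past-tense suffix is -niw, giving *gabniw*.
The final sound of the past-tense form *gabniw* is /w/, which is a voiced consonant, so the agentive suffix is -o, giving *gabniwo*.
The agentive form *gabniwo*: final sound = /o/, a vowel → -usu → *gabniwousu*.

gabniwousu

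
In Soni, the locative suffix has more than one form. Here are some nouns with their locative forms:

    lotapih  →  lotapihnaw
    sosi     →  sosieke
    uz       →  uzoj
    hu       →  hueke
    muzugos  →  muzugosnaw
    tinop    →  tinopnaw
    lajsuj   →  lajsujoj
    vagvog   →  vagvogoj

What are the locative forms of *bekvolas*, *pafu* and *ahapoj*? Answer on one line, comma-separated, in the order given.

Looking at the final sound of each stem: -naw when the stem ends in a voiceless consonant (*lotapih*, *muzugos*, *tinop*); -oj when the stem ends in a voiced consonant (*uz*, *lajsuj*, *vagvog*); -eke when the stem ends in a vowel (*sosi*, *hu*).
Since the final sound of *bekvolas* is /s/ (a voiceless consonant), it takes -naw, giving *bekvolasnaw*.
Since the final sound of *pafu* is /u/ (a vowel), it takes -eke, giving *pafueke*.
*ahapoj*: final sound = /j/, a voiced consonant → -oj → *ahapojoj*.

bekvolasnaw, pafueke, ahapojoj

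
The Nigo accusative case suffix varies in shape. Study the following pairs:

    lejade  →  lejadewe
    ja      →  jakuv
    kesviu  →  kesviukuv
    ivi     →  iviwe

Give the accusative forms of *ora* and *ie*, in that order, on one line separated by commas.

The suffix is conditioned by the last vowel: -we when the last vowel of the stem is a front vowel (*lejade*, *ivi*); -kuv when the last vowel of the stem is a back vowel (*ja*, *kesviu*).
*ora*: last vowel = /a/, a back vowel → -kuv → *orakuv*.
Since the last vowel of *ie* is /e/ (a front vowel), it takes -we, giving *iewe*.

orakuv, iewe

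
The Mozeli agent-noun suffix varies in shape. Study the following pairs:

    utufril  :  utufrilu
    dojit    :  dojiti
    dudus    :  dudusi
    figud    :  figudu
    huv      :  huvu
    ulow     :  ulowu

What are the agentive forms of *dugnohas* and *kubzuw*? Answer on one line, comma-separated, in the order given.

The suffix is conditioned by the final consonant: -i when the stem ends in a voiceless consonant (*dojit*, *dudus*); -u when the stem ends in a voiced consonant (*utufril*, *figud*, *huv*, *ulow*).
*dugnohas* — final consonant /s/ (voiceless) → -i → *dugnohasi*.
*kubzuw*: final consonant = /w/, voiced → -u → *kubzuwu*.

dugnohasi, kubzuwu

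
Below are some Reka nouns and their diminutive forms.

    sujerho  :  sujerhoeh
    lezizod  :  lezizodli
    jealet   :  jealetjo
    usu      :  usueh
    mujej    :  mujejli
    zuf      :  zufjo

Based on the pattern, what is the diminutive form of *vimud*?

The alternation tracks the final sound of the stem — -jo when the stem ends in a voiceless consonant (*jealet*, *zuf*); -li when the stem ends in a voiced consonant (*lezizod*, *mujej*); -eh when the stem ends in a vowel (*sujerho*, *usu*).
The final sound of *vimud* is /d/, which is a voiced consonant, so the suffix is -li, giving *vimudli*.

vimudli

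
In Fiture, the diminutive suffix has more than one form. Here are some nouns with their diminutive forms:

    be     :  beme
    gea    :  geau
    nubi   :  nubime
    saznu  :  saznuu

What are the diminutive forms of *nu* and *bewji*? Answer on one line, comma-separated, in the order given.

nuu, bewjime

The pattern is front/back vowel harmony: -me when the last vowel of the stem is a front vowel (*be*, *nubi*); -u when the last vowel of the stem is a back vowel (*gea*, *saznu*).
*nu*: last vowel = /u/, a back vowel → -u → *nuu*.
The last vowel of *bewji* is /i/, which is a front vowel, so the suffix is -me, giving *bewjime*.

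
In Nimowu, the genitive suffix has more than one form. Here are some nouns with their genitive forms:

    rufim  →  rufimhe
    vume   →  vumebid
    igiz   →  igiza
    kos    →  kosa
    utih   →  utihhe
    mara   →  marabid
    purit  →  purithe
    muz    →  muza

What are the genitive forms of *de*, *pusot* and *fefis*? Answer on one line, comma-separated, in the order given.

debid, pusothe, fefisa

The suffix is conditioned by the final sound: -a when the stem ends in a sibilant (*igiz*, *kos*, *muz*); -he when the stem ends in a non-sibilant consonant (*rufim*, *utih*, *purit*); -bid when the stem ends in a vowel (*vume*, *mara*).
*de* — final sound /e/ (a vowel) → -bid → *debid*.
*pusot* — final sound /t/ (a non-sibilant consonant) → -he → *pusothe*.
*fefis*: final sound = /s/, a sibilant → -a → *fefisa*.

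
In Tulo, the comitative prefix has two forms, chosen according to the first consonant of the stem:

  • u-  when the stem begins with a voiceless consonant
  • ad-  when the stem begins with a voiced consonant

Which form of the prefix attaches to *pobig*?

u-

The first consonant of *pobig* is /p/, which is voiceless, so the prefix is u-.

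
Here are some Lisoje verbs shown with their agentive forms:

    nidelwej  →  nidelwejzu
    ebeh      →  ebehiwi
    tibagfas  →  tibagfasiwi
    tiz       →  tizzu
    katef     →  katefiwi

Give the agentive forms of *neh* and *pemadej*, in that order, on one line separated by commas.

nehiwi, pemadejzu

The pattern is voicing of the final consonant: -iwi when the stem ends in a voiceless consonant (*ebeh*, *tibagfas*, *katef*); -zu when the stem ends in a voiced consonant (*nidelwej*, *tiz*).
The final consonant of *neh* is /h/, which is voiceless, so the suffix is -iwi, giving *nehiwi*.
The final consonant of *pemadej* is /j/, which is voiced, so the suffix is -zu, giving *pemadejzu*.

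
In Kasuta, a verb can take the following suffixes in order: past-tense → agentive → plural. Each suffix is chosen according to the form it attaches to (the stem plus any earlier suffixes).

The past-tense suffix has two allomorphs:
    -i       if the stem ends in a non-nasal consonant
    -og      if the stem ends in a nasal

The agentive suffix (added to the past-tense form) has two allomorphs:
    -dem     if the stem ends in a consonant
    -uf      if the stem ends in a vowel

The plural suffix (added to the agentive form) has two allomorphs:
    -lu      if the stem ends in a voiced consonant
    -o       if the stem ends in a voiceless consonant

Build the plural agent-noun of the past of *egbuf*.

*egbuf* — final consonant /f/ (non-nasal) → -i → *egbufi*.
The past-tense form *egbufi*: final sound = /i/, a vowel → -uf → *egbufiuf*.
The agentive form *egbufiuf* — final consonant /f/ (voiceless) → -o → *egbufiufo*.

egbufiufo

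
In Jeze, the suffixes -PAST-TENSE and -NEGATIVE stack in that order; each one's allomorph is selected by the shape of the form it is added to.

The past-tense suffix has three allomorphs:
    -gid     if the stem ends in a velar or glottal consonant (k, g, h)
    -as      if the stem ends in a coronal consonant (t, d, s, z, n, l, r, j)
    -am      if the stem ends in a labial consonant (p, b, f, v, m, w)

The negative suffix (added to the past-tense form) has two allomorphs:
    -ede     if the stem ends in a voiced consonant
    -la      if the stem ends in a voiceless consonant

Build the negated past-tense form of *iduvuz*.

*iduvuz* — final consonant /z/ (coronal) → -as → *iduvuzas*.
The past-tense form *iduvuzas*: final consonant = /s/, voiceless → -la → *iduvuzasla*.

iduvuzasla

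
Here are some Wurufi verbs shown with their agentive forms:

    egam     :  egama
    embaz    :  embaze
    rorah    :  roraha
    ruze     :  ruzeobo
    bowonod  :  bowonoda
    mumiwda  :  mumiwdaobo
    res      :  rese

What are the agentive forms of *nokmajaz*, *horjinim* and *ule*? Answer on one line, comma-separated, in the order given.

Looking at the final sound of each stem: -e when the stem ends in a sibilant (*embaz*, *res*); -a when the stem ends in a non-sibilant consonant (*egam*, *rorah*, *bowonod*); -obo when the stem ends in a vowel (*ruze*, *mumiwda*).
Since the final sound of *nokmajaz* is /z/ (a sibilant), it takes -e, giving *nokmajaze*.
Since the final sound of *horjinim* is /m/ (a non-sibilant consonant), it takes -a, giving *horjinima*.
*ule* — final sound /e/ (a vowel) → -obo → *uleobo*.

nokmajaze, horjinima, uleobo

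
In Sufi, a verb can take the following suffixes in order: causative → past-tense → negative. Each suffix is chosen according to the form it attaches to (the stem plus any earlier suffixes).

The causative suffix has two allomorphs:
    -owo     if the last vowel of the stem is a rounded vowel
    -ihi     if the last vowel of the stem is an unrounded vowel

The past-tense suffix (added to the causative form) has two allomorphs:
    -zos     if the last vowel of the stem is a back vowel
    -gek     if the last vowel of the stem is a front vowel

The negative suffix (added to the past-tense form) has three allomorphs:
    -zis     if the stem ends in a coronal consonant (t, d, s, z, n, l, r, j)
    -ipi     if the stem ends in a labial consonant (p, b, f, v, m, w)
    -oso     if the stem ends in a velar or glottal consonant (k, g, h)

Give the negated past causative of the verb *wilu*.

*wilu* — last vowel /u/ (a rounded vowel) → -owo → *wiluowo*.
The causative form *wiluowo*: last vowel = /o/, a back vowel → -zos → *wiluowozos*.
The past-tense form *wiluowozos*: final consonant = /s/, coronal → -zis → *wiluowozoszis*.

wiluowozoszis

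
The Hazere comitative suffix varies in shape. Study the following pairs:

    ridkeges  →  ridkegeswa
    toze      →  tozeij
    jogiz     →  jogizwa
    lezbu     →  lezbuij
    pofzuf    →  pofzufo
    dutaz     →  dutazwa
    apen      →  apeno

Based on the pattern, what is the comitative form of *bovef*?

bovefo

The pattern is sibilance of the final sound: -wa when the stem ends in a sibilant (*ridkeges*, *jogiz*, *dutaz*); -o when the stem ends in a non-sibilant consonant (*pofzuf*, *apen*); -ij when the stem ends in a vowel (*toze*, *lezbu*).
*bovef* — final sound /f/ (a non-sibilant consonant) → -o → *bovefo*.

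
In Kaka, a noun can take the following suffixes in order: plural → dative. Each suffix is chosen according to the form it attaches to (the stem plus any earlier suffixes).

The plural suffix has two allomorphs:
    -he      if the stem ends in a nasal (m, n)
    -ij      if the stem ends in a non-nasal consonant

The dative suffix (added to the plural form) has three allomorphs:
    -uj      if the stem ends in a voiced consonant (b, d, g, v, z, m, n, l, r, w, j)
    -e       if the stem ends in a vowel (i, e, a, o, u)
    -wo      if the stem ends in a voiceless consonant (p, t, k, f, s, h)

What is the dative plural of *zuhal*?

The final consonant of *zuhal* is /l/, which is non-nasal, so the plural suffix is -ij, giving *zuhalij*.
The plural form *zuhalij*: final sound = /j/, a voiced consonant → -uj → *zuhalijuj*.

zuhalijuj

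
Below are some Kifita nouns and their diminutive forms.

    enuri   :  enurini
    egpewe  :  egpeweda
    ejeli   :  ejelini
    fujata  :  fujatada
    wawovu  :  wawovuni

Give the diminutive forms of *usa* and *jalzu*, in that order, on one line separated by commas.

usada, jalzuni

Looking at the last vowel of each stem: -ni when the last vowel of the stem is a high vowel (*enuri*, *ejeli*, *wawovu*); -da when the last vowel of the stem is a non-high vowel (*egpewe*, *fujata*).
*usa* — last vowel /a/ (a non-high vowel) → -da → *usada*.
*jalzu*: last vowel = /u/, a high vowel → -ni → *jalzuni*.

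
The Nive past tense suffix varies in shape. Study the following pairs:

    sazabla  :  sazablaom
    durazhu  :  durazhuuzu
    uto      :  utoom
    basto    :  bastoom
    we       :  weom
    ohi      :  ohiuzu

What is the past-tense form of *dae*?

daeom

The pattern is height harmony: -uzu when the last vowel of the stem is a high vowel (*durazhu*, *ohi*); -om when the last vowel of the stem is a non-high vowel (*sazabla*, *uto*, *basto*, *we*).
*dae* — last vowel /e/ (a non-high vowel) → -om → *daeom*.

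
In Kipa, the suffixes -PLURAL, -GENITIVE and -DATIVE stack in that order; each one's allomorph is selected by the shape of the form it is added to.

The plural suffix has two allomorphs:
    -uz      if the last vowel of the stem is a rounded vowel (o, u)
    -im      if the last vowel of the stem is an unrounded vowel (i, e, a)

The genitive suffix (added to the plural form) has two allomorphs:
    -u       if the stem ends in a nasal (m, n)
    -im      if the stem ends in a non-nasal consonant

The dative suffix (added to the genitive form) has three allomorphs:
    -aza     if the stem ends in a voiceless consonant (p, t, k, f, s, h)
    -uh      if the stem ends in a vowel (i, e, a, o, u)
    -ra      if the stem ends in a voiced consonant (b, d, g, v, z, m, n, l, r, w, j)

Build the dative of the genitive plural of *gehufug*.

gehufuguzimra

The last vowel of *gehufug* is /u/, which is a rounded vowel, so the plural suffix is -uz, giving *gehufuguz*.
The plural form *gehufuguz*: final consonant = /z/, non-nasal → -im → *gehufuguzim*.
The genitive form *gehufuguzim*: final sound = /m/, a voiced consonant → -ra → *gehufuguzimra*.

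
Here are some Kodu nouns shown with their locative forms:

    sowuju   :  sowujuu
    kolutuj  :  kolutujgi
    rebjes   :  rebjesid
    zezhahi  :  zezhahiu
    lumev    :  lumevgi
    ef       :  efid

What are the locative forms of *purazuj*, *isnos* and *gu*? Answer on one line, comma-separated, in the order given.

The pattern is voicing of the final sound: -id when the stem ends in a voiceless consonant (*rebjes*, *ef*); -gi when the stem ends in a voiced consonant (*kolutuj*, *lumev*); -u when the stem ends in a vowel (*sowuju*, *zezhahi*).
The final sound of *purazuj* is /j/, which is a voiced consonant, so the suffix is -gi, giving *purazujgi*.
The final sound of *isnos* is /s/, which is a voiceless consonant, so the suffix is -id, giving *isnosid*.
Since the final sound of *gu* is /u/ (a vowel), it takes -u, giving *guu*.

purazujgi, isnosid, guu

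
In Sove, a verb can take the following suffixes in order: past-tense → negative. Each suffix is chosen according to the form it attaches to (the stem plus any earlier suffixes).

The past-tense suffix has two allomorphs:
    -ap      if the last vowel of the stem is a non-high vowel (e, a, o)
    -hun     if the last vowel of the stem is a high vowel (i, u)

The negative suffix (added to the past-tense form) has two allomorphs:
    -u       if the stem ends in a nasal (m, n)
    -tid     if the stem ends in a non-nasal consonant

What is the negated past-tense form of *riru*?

riruhunu

The last vowel of *riru* is /u/, which is a high vowel, so the past-tense suffix is -hun, giving *riruhun*.
The past-tense form *riruhun* — final consonant /n/ (a nasal) → -u → *riruhunu*.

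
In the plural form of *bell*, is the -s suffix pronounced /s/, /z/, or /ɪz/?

The stem *bell* ends in a voiced non-sibilant sound.
The plural suffix surfaces as /ɪz/ after sibilants, /s/ after other voiceless consonants, and /z/ after other voiced sounds.
So the plural -s on *bell* is pronounced /z/.

/z/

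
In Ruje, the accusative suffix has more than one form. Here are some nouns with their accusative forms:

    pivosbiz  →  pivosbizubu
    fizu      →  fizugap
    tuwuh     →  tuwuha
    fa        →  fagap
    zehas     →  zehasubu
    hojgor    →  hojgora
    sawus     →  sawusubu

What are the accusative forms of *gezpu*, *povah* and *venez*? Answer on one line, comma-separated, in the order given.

The suffix is conditioned by the final sound: -ubu when the stem ends in a sibilant (*pivosbiz*, *zehas*, *sawus*); -a when the stem ends in a non-sibilant consonant (*tuwuh*, *hojgor*); -gap when the stem ends in a vowel (*fizu*, *fa*).
*gezpu* — final sound /u/ (a vowel) → -gap → *gezpugap*.
*povah* — final sound /h/ (a non-sibilant consonant) → -a → *povaha*.
*venez*: final sound = /z/, a sibilant → -ubu → *venezubu*.

gezpugap, povaha, venezubu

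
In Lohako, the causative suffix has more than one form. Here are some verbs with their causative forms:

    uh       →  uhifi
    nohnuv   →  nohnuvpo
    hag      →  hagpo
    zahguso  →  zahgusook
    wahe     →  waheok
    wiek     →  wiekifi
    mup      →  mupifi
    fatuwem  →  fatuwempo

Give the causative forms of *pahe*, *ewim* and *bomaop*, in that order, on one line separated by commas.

paheok, ewimpo, bomaopifi

Looking at the final sound of each stem: -ifi when the stem ends in a voiceless consonant (*uh*, *wiek*, *mup*); -po when the stem ends in a voiced consonant (*nohnuv*, *hag*, *fatuwem*); -ok when the stem ends in a vowel (*zahguso*, *wahe*).
*pahe* — final sound /e/ (a vowel) → -ok → *paheok*.
*ewim*: final sound = /m/, a voiced consonant → -po → *ewimpo*.
The final sound of *bomaop* is /p/, which is a voiceless consonant, so the suffix is -ifi, giving *bomaopifi*.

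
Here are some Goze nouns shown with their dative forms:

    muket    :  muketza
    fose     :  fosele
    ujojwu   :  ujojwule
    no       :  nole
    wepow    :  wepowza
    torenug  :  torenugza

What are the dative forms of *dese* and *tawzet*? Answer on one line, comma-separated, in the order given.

desele, tawzetza

The alternation tracks the final sound of the stem — -za when the stem ends in a consonant (*muket*, *wepow*, *torenug*); -le when the stem ends in a vowel (*fose*, *ujojwu*, *no*).
*dese*: final sound = /e/, a vowel → -le → *desele*.
The final sound of *tawzet* is /t/, which is a consonant, so the suffix is -za, giving *tawzetza*.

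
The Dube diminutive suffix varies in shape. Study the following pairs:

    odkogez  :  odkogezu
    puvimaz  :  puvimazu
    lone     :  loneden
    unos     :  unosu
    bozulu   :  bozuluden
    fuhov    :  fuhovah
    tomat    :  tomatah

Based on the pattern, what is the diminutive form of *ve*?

veden

The alternation tracks the final sound of the stem — -u when the stem ends in a sibilant (*odkogez*, *puvimaz*, *unos*); -ah when the stem ends in a non-sibilant consonant (*fuhov*, *tomat*); -den when the stem ends in a vowel (*lone*, *bozulu*).
Since the final sound of *ve* is /e/ (a vowel), it takes -den, giving *veden*.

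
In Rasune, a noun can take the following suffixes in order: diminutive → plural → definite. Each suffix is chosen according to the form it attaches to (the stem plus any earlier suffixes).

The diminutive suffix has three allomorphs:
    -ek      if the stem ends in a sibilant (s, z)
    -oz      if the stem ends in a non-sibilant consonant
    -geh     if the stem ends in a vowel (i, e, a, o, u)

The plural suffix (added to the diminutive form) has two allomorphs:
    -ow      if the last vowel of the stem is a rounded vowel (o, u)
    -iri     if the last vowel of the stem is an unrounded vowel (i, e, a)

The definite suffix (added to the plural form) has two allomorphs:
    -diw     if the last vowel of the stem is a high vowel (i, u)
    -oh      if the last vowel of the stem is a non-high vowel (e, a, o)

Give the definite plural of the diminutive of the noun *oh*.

*oh*: final sound = /h/, a non-sibilant consonant → -oz → *ohoz*.
Since the last vowel of the diminutive form *ohoz* is /o/ (a rounded vowel), it takes -ow, giving *ohozow*.
Since the last vowel of the plural form *ohozow* is /o/ (a non-high vowel), it takes -oh, giving *ohozowoh*.

ohozowoh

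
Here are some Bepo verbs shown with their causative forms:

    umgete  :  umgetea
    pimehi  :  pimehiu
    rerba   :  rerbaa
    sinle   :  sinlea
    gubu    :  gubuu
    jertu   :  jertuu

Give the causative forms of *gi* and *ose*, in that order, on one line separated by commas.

The suffix is conditioned by the last vowel: -u when the last vowel of the stem is a high vowel (*pimehi*, *gubu*, *jertu*); -a when the last vowel of the stem is a non-high vowel (*umgete*, *rerba*, *sinle*).
*gi* — last vowel /i/ (a high vowel) → -u → *giu*.
*ose*: last vowel = /e/, a non-high vowel → -a → *osea*.

giu, osea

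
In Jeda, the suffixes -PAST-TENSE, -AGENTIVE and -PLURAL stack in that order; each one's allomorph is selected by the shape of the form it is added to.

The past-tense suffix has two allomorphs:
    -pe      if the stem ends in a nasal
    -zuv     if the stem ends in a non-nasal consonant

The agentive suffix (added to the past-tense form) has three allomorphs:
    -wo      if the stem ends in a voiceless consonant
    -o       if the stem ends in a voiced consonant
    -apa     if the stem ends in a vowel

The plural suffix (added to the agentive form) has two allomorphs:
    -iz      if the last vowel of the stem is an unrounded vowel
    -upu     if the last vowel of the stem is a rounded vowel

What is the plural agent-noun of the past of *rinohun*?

*rinohun*: final consonant = /n/, a nasal → -pe → *rinohunpe*.
The final sound of the past-tense form *rinohunpe* is /e/, which is a vowel, so the agentive suffix is -apa, giving *rinohunpeapa*.
Since the last vowel of the agentive form *rinohunpeapa* is /a/ (an unrounded vowel), it takes -iz, giving *rinohunpeapaiz*.

rinohunpeapaiz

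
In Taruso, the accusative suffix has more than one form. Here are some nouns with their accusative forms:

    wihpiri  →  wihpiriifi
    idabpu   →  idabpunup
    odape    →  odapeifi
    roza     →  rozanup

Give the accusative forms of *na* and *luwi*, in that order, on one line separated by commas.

nanup, luwiifi

The suffix is conditioned by the last vowel: -ifi when the last vowel of the stem is a front vowel (*wihpiri*, *odape*); -nup when the last vowel of the stem is a back vowel (*idabpu*, *roza*).
*na* — last vowel /a/ (a back vowel) → -nup → *nanup*.
The last vowel of *luwi* is /i/, which is a front vowel, so the suffix is -ifi, giving *luwiifi*.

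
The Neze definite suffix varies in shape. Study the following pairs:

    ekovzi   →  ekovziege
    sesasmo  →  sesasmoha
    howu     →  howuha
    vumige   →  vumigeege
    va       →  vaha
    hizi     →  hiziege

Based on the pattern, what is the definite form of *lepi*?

The alternation tracks the last vowel of the stem — -ege when the last vowel of the stem is a front vowel (*ekovzi*, *vumige*, *hizi*); -ha when the last vowel of the stem is a back vowel (*sesasmo*, *howu*, *va*).
The last vowel of *lepi* is /i/, which is a front vowel, so the suffix is -ege, giving *lepiege*.

lepiege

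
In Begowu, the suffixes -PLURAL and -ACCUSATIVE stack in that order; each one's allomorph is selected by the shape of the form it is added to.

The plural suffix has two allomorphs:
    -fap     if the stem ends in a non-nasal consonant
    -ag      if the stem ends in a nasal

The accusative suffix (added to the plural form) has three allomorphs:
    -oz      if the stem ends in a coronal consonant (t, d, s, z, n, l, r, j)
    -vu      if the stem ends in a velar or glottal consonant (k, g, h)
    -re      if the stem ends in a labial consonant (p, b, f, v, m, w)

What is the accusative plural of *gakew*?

The final consonant of *gakew* is /w/, which is non-nasal, so the plural suffix is -fap, giving *gakewfap*.
The plural form *gakewfap*: final consonant = /p/, labial → -re → *gakewfapre*.

gakewfapre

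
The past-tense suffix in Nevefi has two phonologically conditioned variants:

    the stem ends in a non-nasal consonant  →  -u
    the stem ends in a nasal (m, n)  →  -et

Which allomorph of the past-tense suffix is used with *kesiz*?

*kesiz* — final consonant /z/ (non-nasal) → -u.

-u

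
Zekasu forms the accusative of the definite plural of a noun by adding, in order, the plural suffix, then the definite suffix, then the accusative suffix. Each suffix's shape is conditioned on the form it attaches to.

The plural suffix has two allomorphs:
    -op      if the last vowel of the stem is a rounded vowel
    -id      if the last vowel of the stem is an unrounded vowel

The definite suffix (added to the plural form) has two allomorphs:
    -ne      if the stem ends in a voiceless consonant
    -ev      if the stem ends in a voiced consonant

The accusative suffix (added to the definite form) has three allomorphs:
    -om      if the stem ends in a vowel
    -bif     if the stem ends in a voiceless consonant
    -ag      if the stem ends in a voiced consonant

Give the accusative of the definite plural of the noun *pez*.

pezidevag

*pez* — last vowel /e/ (an unrounded vowel) → -id → *pezid*.
The final consonant of the plural form *pezid* is /d/, which is voiced, so the definite suffix is -ev, giving *pezidev*.
The definite form *pezidev*: final sound = /v/, a voiced consonant → -ag → *pezidevag*.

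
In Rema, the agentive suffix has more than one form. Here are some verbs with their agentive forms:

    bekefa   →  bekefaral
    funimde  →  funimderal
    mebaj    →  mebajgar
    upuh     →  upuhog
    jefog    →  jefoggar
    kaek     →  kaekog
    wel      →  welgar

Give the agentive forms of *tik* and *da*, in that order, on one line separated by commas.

The pattern is voicing of the final sound: -og when the stem ends in a voiceless consonant (*upuh*, *kaek*); -gar when the stem ends in a voiced consonant (*mebaj*, *jefog*, *wel*); -ral when the stem ends in a vowel (*bekefa*, *funimde*).
*tik* — final sound /k/ (a voiceless consonant) → -og → *tikog*.
*da* — final sound /a/ (a vowel) → -ral → *daral*.

tikog, daral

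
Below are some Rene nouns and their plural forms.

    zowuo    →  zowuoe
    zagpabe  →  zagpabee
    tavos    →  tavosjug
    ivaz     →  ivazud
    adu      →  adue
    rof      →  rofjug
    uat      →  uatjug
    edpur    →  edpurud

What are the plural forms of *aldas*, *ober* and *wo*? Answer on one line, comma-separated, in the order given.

aldasjug, oberud, woe

The suffix is conditioned by the final sound: -jug when the stem ends in a voiceless consonant (*tavos*, *rof*, *uat*); -ud when the stem ends in a voiced consonant (*ivaz*, *edpur*); -e when the stem ends in a vowel (*zowuo*, *zagpabe*, *adu*).
*aldas* — final sound /s/ (a voiceless consonant) → -jug → *aldasjug*.
*ober* — final sound /r/ (a voiced consonant) → -ud → *oberud*.
*wo*: final sound = /o/, a vowel → -e → *woe*.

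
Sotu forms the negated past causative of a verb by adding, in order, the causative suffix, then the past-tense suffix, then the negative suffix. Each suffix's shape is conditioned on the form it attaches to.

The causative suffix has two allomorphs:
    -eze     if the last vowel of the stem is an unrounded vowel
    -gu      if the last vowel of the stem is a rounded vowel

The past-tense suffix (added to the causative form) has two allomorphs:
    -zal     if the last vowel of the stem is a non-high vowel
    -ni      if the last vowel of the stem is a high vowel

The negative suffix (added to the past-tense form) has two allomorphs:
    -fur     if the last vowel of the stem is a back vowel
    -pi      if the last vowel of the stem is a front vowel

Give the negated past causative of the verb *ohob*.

The last vowel of *ohob* is /o/, which is a rounded vowel, so the causative suffix is -gu, giving *ohobgu*.
The last vowel of the causative form *ohobgu* is /u/, which is a high vowel, so the past-tense suffix is -ni, giving *ohobguni*.
Since the last vowel of the past-tense form *ohobguni* is /i/ (a front vowel), it takes -pi, giving *ohobgunipi*.

ohobgunipi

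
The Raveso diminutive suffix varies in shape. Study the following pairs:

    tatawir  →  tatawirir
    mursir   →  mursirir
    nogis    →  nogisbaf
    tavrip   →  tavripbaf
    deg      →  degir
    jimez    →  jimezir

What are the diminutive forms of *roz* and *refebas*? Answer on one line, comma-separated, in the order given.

rozir, refebasbaf

The alternation tracks the final consonant of the stem — -baf when the stem ends in a voiceless consonant (*nogis*, *tavrip*); -ir when the stem ends in a voiced consonant (*tatawir*, *mursir*, *deg*, *jimez*).
*roz*: final consonant = /z/, voiced → -ir → *rozir*.
The final consonant of *refebas* is /s/, which is voiceless, so the suffix is -baf, giving *refebasbaf*.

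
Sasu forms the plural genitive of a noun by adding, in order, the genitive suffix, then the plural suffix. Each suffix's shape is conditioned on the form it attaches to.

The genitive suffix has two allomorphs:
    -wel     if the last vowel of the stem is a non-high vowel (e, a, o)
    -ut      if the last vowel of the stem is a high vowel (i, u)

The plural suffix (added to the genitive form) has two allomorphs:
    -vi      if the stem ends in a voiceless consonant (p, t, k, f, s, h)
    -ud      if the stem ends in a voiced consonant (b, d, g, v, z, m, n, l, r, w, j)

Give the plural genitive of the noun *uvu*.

*uvu* — last vowel /u/ (a high vowel) → -ut → *uvuut*.
The final consonant of the genitive form *uvuut* is /t/, which is voiceless, so the plural suffix is -vi, giving *uvuutvi*.

uvuutvi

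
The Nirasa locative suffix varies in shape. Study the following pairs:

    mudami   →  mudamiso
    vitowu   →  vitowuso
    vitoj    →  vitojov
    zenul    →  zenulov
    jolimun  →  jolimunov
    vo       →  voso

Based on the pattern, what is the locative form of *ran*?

ranov

The suffix is conditioned by the final sound: -ov when the stem ends in a consonant (*vitoj*, *zenul*, *jolimun*); -so when the stem ends in a vowel (*mudami*, *vitowu*, *vo*).
*ran* — final sound /n/ (a consonant) → -ov → *ranov*.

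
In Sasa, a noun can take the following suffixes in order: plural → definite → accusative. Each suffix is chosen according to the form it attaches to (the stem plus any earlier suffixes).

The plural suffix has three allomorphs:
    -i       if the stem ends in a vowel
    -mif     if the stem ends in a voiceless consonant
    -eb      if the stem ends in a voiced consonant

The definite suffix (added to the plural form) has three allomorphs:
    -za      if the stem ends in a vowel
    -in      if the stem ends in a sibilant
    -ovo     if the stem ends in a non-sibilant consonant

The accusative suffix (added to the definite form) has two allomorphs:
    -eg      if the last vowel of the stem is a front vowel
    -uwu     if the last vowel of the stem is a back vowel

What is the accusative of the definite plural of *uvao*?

uvaoizauwu

The final sound of *uvao* is /o/, which is a vowel, so the plural suffix is -i, giving *uvaoi*.
Since the final sound of the plural form *uvaoi* is /i/ (a vowel), it takes -za, giving *uvaoiza*.
The definite form *uvaoiza*: last vowel = /a/, a back vowel → -uwu → *uvaoizauwu*.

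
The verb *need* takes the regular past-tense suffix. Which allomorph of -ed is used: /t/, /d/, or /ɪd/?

The stem *need* ends in /t/ or /d/.
The -ed suffix is realized as /ɪd/ after /t, d/; as /t/ after other voiceless consonants; and as /d/ after other voiced sounds.
So -ed on *need* is pronounced /ɪd/.

/ɪd/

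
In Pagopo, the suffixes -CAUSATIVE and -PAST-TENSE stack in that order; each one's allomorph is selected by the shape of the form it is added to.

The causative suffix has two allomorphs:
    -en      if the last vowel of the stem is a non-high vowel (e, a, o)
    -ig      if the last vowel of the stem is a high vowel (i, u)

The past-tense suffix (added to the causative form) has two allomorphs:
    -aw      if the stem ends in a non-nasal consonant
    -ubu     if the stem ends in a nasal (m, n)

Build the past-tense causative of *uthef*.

*uthef* — last vowel /e/ (a non-high vowel) → -en → *uthefen*.
The causative form *uthefen* — final consonant /n/ (a nasal) → -ubu → *uthefenubu*.

uthefenubu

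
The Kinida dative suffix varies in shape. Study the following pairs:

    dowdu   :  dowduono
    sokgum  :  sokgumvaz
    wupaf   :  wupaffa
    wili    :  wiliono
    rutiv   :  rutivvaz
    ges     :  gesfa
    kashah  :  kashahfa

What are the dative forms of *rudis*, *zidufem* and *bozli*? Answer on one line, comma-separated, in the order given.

rudisfa, zidufemvaz, bozliono

Looking at the final sound of each stem: -fa when the stem ends in a voiceless consonant (*wupaf*, *ges*, *kashah*); -vaz when the stem ends in a voiced consonant (*sokgum*, *rutiv*); -ono when the stem ends in a vowel (*dowdu*, *wili*).
*rudis* — final sound /s/ (a voiceless consonant) → -fa → *rudisfa*.
*zidufem*: final sound = /m/, a voiced consonant → -vaz → *zidufemvaz*.
The final sound of *bozli* is /i/, which is a vowel, so the suffix is -ono, giving *bozliono*.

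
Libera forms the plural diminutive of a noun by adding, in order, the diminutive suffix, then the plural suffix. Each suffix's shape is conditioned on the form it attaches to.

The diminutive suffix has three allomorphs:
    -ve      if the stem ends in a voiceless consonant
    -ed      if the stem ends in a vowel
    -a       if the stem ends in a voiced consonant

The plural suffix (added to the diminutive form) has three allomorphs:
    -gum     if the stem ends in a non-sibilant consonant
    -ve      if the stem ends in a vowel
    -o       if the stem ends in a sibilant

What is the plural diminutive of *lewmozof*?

lewmozofveve

The final sound of *lewmozof* is /f/, which is a voiceless consonant, so the diminutive suffix is -ve, giving *lewmozofve*.
The diminutive form *lewmozofve*: final sound = /e/, a vowel → -ve → *lewmozofveve*.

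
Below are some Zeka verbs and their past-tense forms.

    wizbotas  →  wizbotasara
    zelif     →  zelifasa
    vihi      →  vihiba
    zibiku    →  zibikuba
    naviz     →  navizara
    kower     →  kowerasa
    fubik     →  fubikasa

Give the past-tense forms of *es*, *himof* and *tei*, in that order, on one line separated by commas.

esara, himofasa, teiba

The suffix is conditioned by the final sound: -ara when the stem ends in a sibilant (*wizbotas*, *naviz*); -asa when the stem ends in a non-sibilant consonant (*zelif*, *kower*, *fubik*); -ba when the stem ends in a vowel (*vihi*, *zibiku*).
*es* — final sound /s/ (a sibilant) → -ara → *esara*.
*himof*: final sound = /f/, a non-sibilant consonant → -asa → *himofasa*.
*tei* — final sound /i/ (a vowel) → -ba → *teiba*.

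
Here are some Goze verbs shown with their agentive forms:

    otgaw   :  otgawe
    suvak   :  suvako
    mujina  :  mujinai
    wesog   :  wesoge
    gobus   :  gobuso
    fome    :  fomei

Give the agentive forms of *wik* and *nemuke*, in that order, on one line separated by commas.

Looking at the final sound of each stem: -o when the stem ends in a voiceless consonant (*suvak*, *gobus*); -e when the stem ends in a voiced consonant (*otgaw*, *wesog*); -i when the stem ends in a vowel (*mujina*, *fome*).
Since the final sound of *wik* is /k/ (a voiceless consonant), it takes -o, giving *wiko*.
*nemuke*: final sound = /e/, a vowel → -i → *nemukei*.

wiko, nemukei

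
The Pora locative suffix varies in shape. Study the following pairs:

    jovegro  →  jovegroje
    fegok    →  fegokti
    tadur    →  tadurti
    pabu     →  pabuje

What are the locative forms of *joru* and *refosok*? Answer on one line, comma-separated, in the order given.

joruje, refosokti

The alternation tracks the final sound of the stem — -ti when the stem ends in a consonant (*fegok*, *tadur*); -je when the stem ends in a vowel (*jovegro*, *pabu*).
*joru* — final sound /u/ (a vowel) → -je → *joruje*.
Since the final sound of *refosok* is /k/ (a consonant), it takes -ti, giving *refosokti*.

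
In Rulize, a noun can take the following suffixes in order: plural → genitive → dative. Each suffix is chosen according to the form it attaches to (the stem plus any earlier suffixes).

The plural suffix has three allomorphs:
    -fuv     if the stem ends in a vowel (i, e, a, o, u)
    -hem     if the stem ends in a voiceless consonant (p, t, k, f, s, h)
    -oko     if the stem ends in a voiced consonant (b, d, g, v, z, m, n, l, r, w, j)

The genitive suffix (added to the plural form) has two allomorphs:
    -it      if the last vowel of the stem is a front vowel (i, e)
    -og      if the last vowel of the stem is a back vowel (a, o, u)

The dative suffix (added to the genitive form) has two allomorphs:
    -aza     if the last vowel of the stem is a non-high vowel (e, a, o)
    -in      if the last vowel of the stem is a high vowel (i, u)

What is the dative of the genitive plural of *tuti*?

Since the final sound of *tuti* is /i/ (a vowel), it takes -fuv, giving *tutifuv*.
Since the last vowel of the plural form *tutifuv* is /u/ (a back vowel), it takes -og, giving *tutifuvog*.
The last vowel of the genitive form *tutifuvog* is /o/, which is a non-high vowel, so the dative suffix is -aza, giving *tutifuvogaza*.

tutifuvogaza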